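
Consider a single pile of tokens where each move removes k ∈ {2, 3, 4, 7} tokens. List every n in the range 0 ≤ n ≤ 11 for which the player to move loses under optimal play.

0, 1, 6, 11

Build the Grundy sequence with g(k) = mex{g(k−s) : s ∈ {2, 3, 4, 7}, s ≤ k}:
g(0) = mex{} = 0
g(1) = mex{} = 0
g(2) = mex{0} = 1
g(3) = mex{0} = 1
g(4) = mex{0,1} = 2
g(5) = mex{0,1} = 2
g(6) = mex{1,2} = 0
g(7) = mex{0,1,2} = 3
g(8) = mex{0,2} = 1
g(9) = mex{0,1,2,3} = 4
g(10) = mex{0,1,3} = 2
g(11) = mex{1,2,3,4} = 0
The P-positions (g = 0) in 0..11 are 0, 1, 6, 11.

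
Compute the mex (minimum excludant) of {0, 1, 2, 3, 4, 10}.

The values 0, 1, 2, 3, 4 are all present; 5 is the first non-negative integer missing from the set.

5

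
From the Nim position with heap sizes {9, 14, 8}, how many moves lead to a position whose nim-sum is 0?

Nim-sum: 9 XOR 14 XOR 8 = 15.
The overall nim-sum is X = 15. A heap of size p has a winning move iff p XOR X < p (reduce it to p XOR X).
  9: 9 XOR 15 = 6 < 9 — winning move (to 6).
  14: 14 XOR 15 = 1 < 14 — winning move (to 1).
  8: 8 XOR 15 = 7 < 8 — winning move (to 7).
That gives 3 winning moves.

3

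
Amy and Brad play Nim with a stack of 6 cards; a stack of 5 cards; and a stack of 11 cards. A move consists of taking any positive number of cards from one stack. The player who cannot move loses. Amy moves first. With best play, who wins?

Amy wins

Nim-sum: 6 ⊕ 5 ⊕ 11 = 8.
The nim-sum is 8 ≠ 0, so this is an N-position: the player to move can win; Amy has a winning move.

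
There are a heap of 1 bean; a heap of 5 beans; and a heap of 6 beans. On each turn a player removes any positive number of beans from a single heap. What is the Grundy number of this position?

Compute the nim-sum pairwise:
1 XOR 5 = 4
4 XOR 6 = 2

2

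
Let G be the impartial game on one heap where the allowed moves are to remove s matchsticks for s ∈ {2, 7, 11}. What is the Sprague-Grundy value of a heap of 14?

0

Build the Grundy sequence with g(k) = mex{g(k−s) : s ∈ {2, 7, 11}, s ≤ k}:
g(0) = mex{} = 0
g(1) = mex{} = 0
g(2) = mex{0} = 1
g(3) = mex{0} = 1
g(4) = mex{1} = 0
g(5) = mex{1} = 0
g(6) = mex{0} = 1
g(7) = mex{0} = 1
g(8) = mex{0,1} = 2
g(9) = mex{1} = 0
g(10) = mex{1,2} = 0
g(11) = mex{0} = 1
g(12) = mex{0} = 1
g(13) = mex{1} = 0
g(14) = mex{1} = 0
So g(14) = 0.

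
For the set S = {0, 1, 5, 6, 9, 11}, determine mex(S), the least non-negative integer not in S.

2

The values 0, 1 are all present; 2 is the first non-negative integer missing from the set.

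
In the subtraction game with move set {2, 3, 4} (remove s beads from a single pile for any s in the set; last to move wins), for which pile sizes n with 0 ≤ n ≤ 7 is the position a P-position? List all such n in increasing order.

0, 1, 6, 7

Grundy values for subtraction set {2, 3, 4}:
g(0) = mex{} = 0
g(1) = mex{} = 0
g(2) = mex{0} = 1
g(3) = mex{0} = 1
g(4) = mex{0,1} = 2
g(5) = mex{0,1} = 2
g(6) = mex{1,2} = 0
g(7) = mex{1,2} = 0
The P-positions (g = 0) in 0..7 are 0, 1, 6, 7.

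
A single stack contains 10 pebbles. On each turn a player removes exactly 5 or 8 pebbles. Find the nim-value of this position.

2

Compute g(0), g(1), … for moves {5, 8}:
g(0) = mex{} = 0
g(1) = mex{} = 0
g(2) = mex{} = 0
g(3) = mex{} = 0
g(4) = mex{} = 0
g(5) = mex{0} = 1
g(6) = mex{0} = 1
g(7) = mex{0} = 1
g(8) = mex{0} = 1
g(9) = mex{0} = 1
g(10) = mex{0,1} = 2
So g(10) = 2.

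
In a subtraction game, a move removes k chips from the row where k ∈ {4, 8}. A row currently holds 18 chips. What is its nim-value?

1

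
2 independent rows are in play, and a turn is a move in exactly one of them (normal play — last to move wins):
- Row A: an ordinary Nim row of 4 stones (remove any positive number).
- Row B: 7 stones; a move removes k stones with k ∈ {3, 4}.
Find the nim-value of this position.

4

Row A is a plain Nim row of size 4, so its Grundy value is 4.
Build the Grundy sequence for row B with g(k) = mex{g(k−s) : s ∈ {3, 4}, s ≤ k}:
g(0) = mex{} = 0
g(1) = mex{} = 0
g(2) = mex{} = 0
g(3) = mex{0} = 1
g(4) = mex{0} = 1
g(5) = mex{0} = 1
g(6) = mex{0,1} = 2
g(7) = mex{1} = 0
So g(7) = 0.
The value of a disjunctive sum is the nim-sum of the parts.
Combined value = 4 XOR 0 = 4.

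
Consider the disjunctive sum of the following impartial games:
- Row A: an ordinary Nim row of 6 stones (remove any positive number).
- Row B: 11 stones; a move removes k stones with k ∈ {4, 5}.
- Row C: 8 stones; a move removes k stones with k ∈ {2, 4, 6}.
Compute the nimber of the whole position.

6

Row A is a plain Nim row of size 6, so its Grundy value is 6.
Grundy values for row B (subtraction set {4, 5}):
k:     0  1  2  3  4  5  6  7  8  9 10 11
g(k):  0  0  0  0  1  1  1  1  2  0  0  0
So g(11) = 0.
Build the Grundy sequence for row C with g(k) = mex{g(k−s) : s ∈ {2, 4, 6}, s ≤ k}:
k:     0  1  2  3  4  5  6  7  8
g(k):  0  0  1  1  2  2  3  3  0
So g(8) = 0.
By the Sprague-Grundy theorem, the Grundy value of a sum of independent games is the XOR of the component values.
Combined value = 6 ⊕ 0 ⊕ 0 = 6.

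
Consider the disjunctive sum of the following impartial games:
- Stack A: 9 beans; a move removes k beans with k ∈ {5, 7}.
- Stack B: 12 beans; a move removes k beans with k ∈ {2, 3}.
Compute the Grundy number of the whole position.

0

Build the Grundy sequence for stack A with g(k) = mex{g(k−s) : s ∈ {5, 7}, s ≤ k}:
k:     0  1  2  3  4  5  6  7  8  9
g(k):  0  0  0  0  0  1  1  1  1  1
So g(9) = 1.
Build the Grundy sequence for stack B with g(k) = mex{g(k−s) : s ∈ {2, 3}, s ≤ k}:
k:     0  1  2  3  4  5  6  7  8  9 10 11 12
g(k):  0  0  1  1  2  0  0  1  1  2  0  0  1
So g(12) = 1.
The value of a disjunctive sum is the nim-sum of the parts.
Combined value = 1 XOR 1 = 0.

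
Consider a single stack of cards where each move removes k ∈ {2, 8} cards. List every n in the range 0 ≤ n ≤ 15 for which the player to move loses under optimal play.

Compute g(0), g(1), … for moves {2, 8}:
k:     0  1  2  3  4  5  6  7  8  9 10 11 12 13 14 15
g(k):  0  0  1  1  0  0  1  1  2  2  0  0  1  1  0  0
The P-positions (g = 0) in 0..15 are 0, 1, 4, 5, 10, 11, 14, 15.

0, 1, 4, 5, 10, 11, 14, 15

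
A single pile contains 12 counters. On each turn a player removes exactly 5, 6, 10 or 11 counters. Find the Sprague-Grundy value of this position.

2

Build the Grundy sequence with g(k) = mex{g(k−s) : s ∈ {5, 6, 10, 11}, s ≤ k}:
g(0) = mex{} = 0
g(1) = mex{} = 0
g(2) = mex{} = 0
g(3) = mex{} = 0
g(4) = mex{} = 0
g(5) = mex{0} = 1
g(6) = mex{0} = 1
g(7) = mex{0} = 1
g(8) = mex{0} = 1
g(9) = mex{0} = 1
g(10) = mex{0,1} = 2
g(11) = mex{0,1} = 2
g(12) = mex{0,1} = 2
So g(12) = 2.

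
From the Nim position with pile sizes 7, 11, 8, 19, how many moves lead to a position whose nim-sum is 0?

1

Write each in binary and XOR column by column:
  00111  (7)
  01011  (11)
  01000  (8)
  10011  (19)
  -----
  10111  (23)
The overall nim-sum is X = 23. A pile of size p has a winning move iff p XOR X < p (reduce it to p XOR X).
  7: 7 XOR 23 = 16 ≥ 7 — no move.
  11: 11 XOR 23 = 28 ≥ 11 — no move.
  8: 8 XOR 23 = 31 ≥ 8 — no move.
  19: 19 XOR 23 = 4 < 19 — winning move (to 4).
That gives 1 winning move.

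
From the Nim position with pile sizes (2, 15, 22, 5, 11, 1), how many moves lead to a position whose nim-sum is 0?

1

Nim-sum: 2 XOR 15 XOR 22 XOR 5 XOR 11 XOR 1 = 20.
The overall nim-sum is X = 20. A pile of size p has a winning move iff p XOR X < p (reduce it to p XOR X).
  2: 2 XOR 20 = 22 ≥ 2 — no move.
  15: 15 XOR 20 = 27 ≥ 15 — no move.
  22: 22 XOR 20 = 2 < 22 — winning move (to 2).
  5: 5 XOR 20 = 17 ≥ 5 — no move.
  11: 11 XOR 20 = 31 ≥ 11 — no move.
  1: 1 XOR 20 = 21 ≥ 1 — no move.
That gives 1 winning move.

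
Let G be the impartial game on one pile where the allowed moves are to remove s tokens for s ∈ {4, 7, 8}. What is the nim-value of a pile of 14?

0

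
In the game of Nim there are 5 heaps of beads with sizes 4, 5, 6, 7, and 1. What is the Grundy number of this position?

Nim-sum: 4 XOR 5 XOR 6 XOR 7 XOR 1 = 1.

1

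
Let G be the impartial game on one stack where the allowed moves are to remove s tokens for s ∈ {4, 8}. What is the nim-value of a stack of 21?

Grundy values for subtraction set {4, 8}:
k:     0  1  2  3  4  5  6  7  8  9 10 11 12 13 14 15 16 17 18 19 20 21
g(k):  0  0  0  0  1  1  1  1  2  2  2  2  0  0  0  0  1  1  1  1  2  2
So g(21) = 2.

2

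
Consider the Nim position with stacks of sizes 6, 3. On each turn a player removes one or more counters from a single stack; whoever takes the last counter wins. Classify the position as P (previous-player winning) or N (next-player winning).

N-position

Nim-sum: 6 ⊕ 3 = 5.
The nim-sum is 5 ≠ 0, so this is an N-position: the player to move can win.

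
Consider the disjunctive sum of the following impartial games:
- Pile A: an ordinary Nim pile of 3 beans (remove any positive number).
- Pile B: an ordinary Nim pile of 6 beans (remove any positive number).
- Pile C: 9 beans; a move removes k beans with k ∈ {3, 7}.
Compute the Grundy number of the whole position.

4

Pile A is a plain Nim pile of size 3, so its Grundy value is 3.
Pile B is a plain Nim pile of size 6, so its Grundy value is 6.
Grundy values for pile C (subtraction set {3, 7}):
k:     0  1  2  3  4  5  6  7  8  9
g(k):  0  0  0  1  1  1  0  2  2  1
So g(9) = 1.
By the Sprague-Grundy theorem, the Grundy value of a sum of independent games is the XOR of the component values.
Combined value = 3 ⊕ 6 ⊕ 1 = 4.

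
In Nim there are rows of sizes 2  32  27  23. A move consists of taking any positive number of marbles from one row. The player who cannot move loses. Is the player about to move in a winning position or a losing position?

Winning position

Compute the nim-sum pairwise:
2 XOR 32 = 34
34 XOR 27 = 57
57 XOR 23 = 46
The nim-sum is 46 ≠ 0, so this is an N-position: the player to move can win.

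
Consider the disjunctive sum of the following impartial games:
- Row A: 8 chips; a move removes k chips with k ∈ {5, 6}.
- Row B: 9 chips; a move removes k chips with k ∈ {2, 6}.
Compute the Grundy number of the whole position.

1

Build the Grundy sequence for row A with g(k) = mex{g(k−s) : s ∈ {5, 6}, s ≤ k}:
g(0) = mex{} = 0
g(1) = mex{} = 0
g(2) = mex{} = 0
g(3) = mex{} = 0
g(4) = mex{} = 0
g(5) = mex{0} = 1
g(6) = mex{0} = 1
g(7) = mex{0} = 1
g(8) = mex{0} = 1
So g(8) = 1.
Grundy values for row B (subtraction set {2, 6}):
k:     0  1  2  3  4  5  6  7  8  9
g(k):  0  0  1  1  0  0  1  1  0  0
So g(9) = 0.
The value of a disjunctive sum is the nim-sum of the parts.
Combined value = 1 XOR 0 = 1.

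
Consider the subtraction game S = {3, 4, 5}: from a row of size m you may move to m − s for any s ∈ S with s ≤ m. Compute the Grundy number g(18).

Compute g(0), g(1), … for moves {3, 4, 5}:
k:     0  1  2  3  4  5  6  7  8  9 10 11 12 13 14 15 16 17 18
g(k):  0  0  0  1  1  1  2  2  0  0  0  1  1  1  2  2  0  0  0
So g(18) = 0.

0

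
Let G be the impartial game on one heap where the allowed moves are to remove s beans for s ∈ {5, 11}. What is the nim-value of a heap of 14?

Build the Grundy sequence with g(k) = mex{g(k−s) : s ∈ {5, 11}, s ≤ k}:
k:     0  1  2  3  4  5  6  7  8  9 10 11 12 13 14
g(k):  0  0  0  0  0  1  1  1  1  1  0  2  2  2  2
So g(14) = 2.

2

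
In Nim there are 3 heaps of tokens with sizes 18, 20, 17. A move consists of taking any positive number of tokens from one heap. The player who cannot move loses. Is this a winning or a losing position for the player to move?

Winning position

Compute the nim-sum pairwise:
18 XOR 20 = 6
6 XOR 17 = 23
The nim-sum is 23 ≠ 0, so this is an N-position: the player to move can win.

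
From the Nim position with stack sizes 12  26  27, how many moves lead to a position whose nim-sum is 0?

Compute the nim-sum pairwise:
12 XOR 26 = 22
22 XOR 27 = 13
The overall nim-sum is X = 13. A stack of size p has a winning move iff p XOR X < p (reduce it to p XOR X).
  12: 12 XOR 13 = 1 < 12 — winning move (to 1).
  26: 26 XOR 13 = 23 < 26 — winning move (to 23).
  27: 27 XOR 13 = 22 < 27 — winning move (to 22).
That gives 3 winning moves.

3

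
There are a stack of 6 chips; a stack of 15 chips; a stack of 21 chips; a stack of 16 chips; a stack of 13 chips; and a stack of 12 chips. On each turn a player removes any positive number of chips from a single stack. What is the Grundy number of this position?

Compute the nim-sum pairwise:
6 ^ 15 = 9
9 ^ 21 = 28
28 ^ 16 = 12
12 ^ 13 = 1
1 ^ 12 = 13

13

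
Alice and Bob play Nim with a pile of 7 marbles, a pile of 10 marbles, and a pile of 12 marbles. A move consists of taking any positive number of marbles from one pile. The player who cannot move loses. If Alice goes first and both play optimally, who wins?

Nim-sum: 7 ⊕ 10 ⊕ 12 = 1.
The nim-sum is 1 ≠ 0, so this is an N-position: the player to move can win; Alice has a winning move.

Alice wins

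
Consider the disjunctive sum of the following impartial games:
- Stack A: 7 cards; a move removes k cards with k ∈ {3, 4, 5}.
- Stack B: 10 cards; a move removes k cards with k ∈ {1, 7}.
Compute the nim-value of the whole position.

Grundy values for stack A (subtraction set {3, 4, 5}):
k:     0  1  2  3  4  5  6  7
g(k):  0  0  0  1  1  1  2  2
So g(7) = 2.
For stack B, compute g(0), g(1), … with moves {1, 7}:
k:     0  1  2  3  4  5  6  7  8  9 10
g(k):  0  1  0  1  0  1  0  1  0  1  0
So g(10) = 0.
The value of a disjunctive sum is the nim-sum of the parts.
Combined value = 2 ⊕ 0 = 2.

2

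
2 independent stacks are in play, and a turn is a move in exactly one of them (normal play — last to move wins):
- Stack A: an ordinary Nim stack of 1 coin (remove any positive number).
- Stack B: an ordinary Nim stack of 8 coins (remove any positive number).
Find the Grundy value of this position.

9

Stack A is a plain Nim stack of size 1, so its Grundy value is 1.
Stack B is a plain Nim stack of size 8, so its Grundy value is 8.
The value of a disjunctive sum is the nim-sum of the parts.
Combined value = 1 XOR 8 = 9.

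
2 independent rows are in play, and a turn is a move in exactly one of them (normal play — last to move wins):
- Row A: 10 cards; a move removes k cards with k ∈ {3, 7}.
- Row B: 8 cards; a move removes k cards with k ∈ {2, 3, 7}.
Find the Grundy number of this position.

1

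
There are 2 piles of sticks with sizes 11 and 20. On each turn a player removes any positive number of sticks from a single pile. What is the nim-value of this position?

31

Nim-sum: 11 ^ 20 = 31.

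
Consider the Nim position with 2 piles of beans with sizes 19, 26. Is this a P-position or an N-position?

N-position

Nim-sum: 19 XOR 26 = 9.
The nim-sum is 9 ≠ 0, so this is an N-position: the player to move can win.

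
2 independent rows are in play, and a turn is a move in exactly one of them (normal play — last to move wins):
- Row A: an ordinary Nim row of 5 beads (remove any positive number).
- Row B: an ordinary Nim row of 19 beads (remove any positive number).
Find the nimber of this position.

Row A is a plain Nim row of size 5, so its Grundy value is 5.
Row B is a plain Nim row of size 19, so its Grundy value is 19.
The value of a disjunctive sum is the nim-sum of the parts.
Combined value = 5 XOR 19 = 22.

22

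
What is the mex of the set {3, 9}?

0

0 is not in the set, so the mex is 0.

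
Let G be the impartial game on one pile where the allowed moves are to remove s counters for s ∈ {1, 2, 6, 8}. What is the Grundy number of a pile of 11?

1

Build the Grundy sequence with g(k) = mex{g(k−s) : s ∈ {1, 2, 6, 8}, s ≤ k}:
g(0) = mex{} = 0
g(1) = mex{0} = 1
g(2) = mex{0,1} = 2
g(3) = mex{1,2} = 0
g(4) = mex{0,2} = 1
g(5) = mex{0,1} = 2
g(6) = mex{0,1,2} = 3
g(7) = mex{1,2,3} = 0
g(8) = mex{0,2,3} = 1
g(9) = mex{0,1} = 2
g(10) = mex{1,2} = 0
g(11) = mex{0,2} = 1
So g(11) = 1.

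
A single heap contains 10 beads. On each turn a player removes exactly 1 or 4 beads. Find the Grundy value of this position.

0

Compute g(0), g(1), … for moves {1, 4}:
g(0) = mex{} = 0
g(1) = mex{0} = 1
g(2) = mex{1} = 0
g(3) = mex{0} = 1
g(4) = mex{0,1} = 2
g(5) = mex{1,2} = 0
g(6) = mex{0} = 1
g(7) = mex{1} = 0
g(8) = mex{0,2} = 1
g(9) = mex{0,1} = 2
g(10) = mex{1,2} = 0
So g(10) = 0.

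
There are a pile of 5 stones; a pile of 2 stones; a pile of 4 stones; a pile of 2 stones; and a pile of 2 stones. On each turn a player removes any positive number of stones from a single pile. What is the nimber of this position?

3

Nim-sum: 5 ^ 2 ^ 4 ^ 2 ^ 2 = 3.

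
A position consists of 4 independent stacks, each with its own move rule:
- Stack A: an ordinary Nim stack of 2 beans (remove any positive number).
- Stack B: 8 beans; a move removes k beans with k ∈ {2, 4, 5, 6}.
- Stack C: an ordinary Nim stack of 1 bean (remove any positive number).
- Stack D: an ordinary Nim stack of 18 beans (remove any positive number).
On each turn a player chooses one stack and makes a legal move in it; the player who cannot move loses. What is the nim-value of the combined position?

17

Stack A is a plain Nim stack of size 2, so its Grundy value is 2.
For stack B, compute g(0), g(1), … with moves {2, 4, 5, 6}:
k:     0  1  2  3  4  5  6  7  8
g(k):  0  0  1  1  2  2  3  3  0
So g(8) = 0.
Stack C is a plain Nim stack of size 1, so its Grundy value is 1.
Stack D is a plain Nim stack of size 18, so its Grundy value is 18.
The value of a disjunctive sum is the nim-sum of the parts.
Combined value = 2 ⊕ 0 ⊕ 1 ⊕ 18 = 17.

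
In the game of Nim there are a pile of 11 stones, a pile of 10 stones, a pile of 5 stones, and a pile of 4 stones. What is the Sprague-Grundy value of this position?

0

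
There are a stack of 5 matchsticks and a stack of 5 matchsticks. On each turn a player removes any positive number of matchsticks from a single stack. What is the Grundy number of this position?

0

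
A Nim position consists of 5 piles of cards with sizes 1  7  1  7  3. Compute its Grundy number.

In binary:
  001  (1)
  111  (7)
  001  (1)
  111  (7)
  011  (3)
  ---
  011  (3)

3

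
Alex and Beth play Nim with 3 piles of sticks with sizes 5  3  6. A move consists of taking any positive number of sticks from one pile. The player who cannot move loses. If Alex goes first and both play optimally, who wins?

Compute the nim-sum pairwise:
5 ^ 3 = 6
6 ^ 6 = 0
The nim-sum is 0, so this is a P-position: the player to move is in a losing position under optimal play; Alex is about to move from it and so loses — Beth wins.

Beth wins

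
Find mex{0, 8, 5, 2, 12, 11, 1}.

3

The values 0, 1, 2 are all present; 3 is the first non-negative integer missing from the set.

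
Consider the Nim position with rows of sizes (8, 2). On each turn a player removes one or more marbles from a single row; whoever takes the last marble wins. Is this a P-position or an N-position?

N-position

Compute the nim-sum pairwise:
8 XOR 2 = 10
The nim-sum is 10 ≠ 0, so this is an N-position: the player to move can win.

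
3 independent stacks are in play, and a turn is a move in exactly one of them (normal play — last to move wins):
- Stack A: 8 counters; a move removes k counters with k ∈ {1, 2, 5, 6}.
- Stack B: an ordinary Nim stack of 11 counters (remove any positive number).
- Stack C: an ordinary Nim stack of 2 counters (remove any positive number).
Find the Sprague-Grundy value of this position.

Grundy values for stack A (subtraction set {1, 2, 5, 6}):
k:     0  1  2  3  4  5  6  7  8
g(k):  0  1  2  0  1  2  3  0  1
So g(8) = 1.
Stack B is a plain Nim stack of size 11, so its Grundy value is 11.
Stack C is a plain Nim stack of size 2, so its Grundy value is 2.
The value of a disjunctive sum is the nim-sum of the parts.
Combined value = 1 XOR 11 XOR 2 = 8.

8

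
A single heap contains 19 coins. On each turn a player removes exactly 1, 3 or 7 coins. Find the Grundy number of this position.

Compute g(0), g(1), … for moves {1, 3, 7}:
k:     0  1  2  3  4  5  6  7  8  9 10 11 12 13 14 15 16 17 18 19
g(k):  0  1  0  1  0  1  0  1  0  1  0  1  0  1  0  1  0  1  0  1
So g(19) = 1.

1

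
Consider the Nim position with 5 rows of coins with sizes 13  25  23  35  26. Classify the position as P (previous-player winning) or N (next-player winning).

N-position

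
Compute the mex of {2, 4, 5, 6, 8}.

0

0 is not in the set, so the mex is 0.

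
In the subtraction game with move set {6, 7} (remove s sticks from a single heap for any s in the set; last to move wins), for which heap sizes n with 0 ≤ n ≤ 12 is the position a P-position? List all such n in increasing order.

0, 1, 2, 3, 4, 5

Grundy values for subtraction set {6, 7}:
g(0) = mex{} = 0
g(1) = mex{} = 0
g(2) = mex{} = 0
g(3) = mex{} = 0
g(4) = mex{} = 0
g(5) = mex{} = 0
g(6) = mex{0} = 1
g(7) = mex{0} = 1
g(8) = mex{0} = 1
g(9) = mex{0} = 1
g(10) = mex{0} = 1
g(11) = mex{0} = 1
g(12) = mex{0,1} = 2
The P-positions (g = 0) in 0..12 are 0, 1, 2, 3, 4, 5.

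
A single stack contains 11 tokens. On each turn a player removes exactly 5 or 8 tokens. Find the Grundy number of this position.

2

Grundy values for subtraction set {5, 8}:
k:     0  1  2  3  4  5  6  7  8  9 10 11
g(k):  0  0  0  0  0  1  1  1  1  1  2  2
So g(11) = 2.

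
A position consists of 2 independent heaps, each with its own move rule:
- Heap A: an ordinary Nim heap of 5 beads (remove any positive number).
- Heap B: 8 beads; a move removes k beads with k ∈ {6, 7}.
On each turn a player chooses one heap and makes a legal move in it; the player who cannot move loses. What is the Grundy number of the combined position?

4

Heap A is a plain Nim heap of size 5, so its Grundy value is 5.
For heap B, compute g(0), g(1), … with moves {6, 7}:
k:     0  1  2  3  4  5  6  7  8
g(k):  0  0  0  0  0  0  1  1  1
So g(8) = 1.
By the Sprague-Grundy theorem, the Grundy value of a sum of independent games is the XOR of the component values.
Combined value = 5 ⊕ 1 = 4.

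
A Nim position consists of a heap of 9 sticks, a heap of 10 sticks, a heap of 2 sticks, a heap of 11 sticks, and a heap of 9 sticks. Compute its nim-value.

3

Bitwise XOR of the heap sizes:
  1001  (9)
  1010  (10)
  0010  (2)
  1011  (11)
  1001  (9)
  ----
  0011  (3)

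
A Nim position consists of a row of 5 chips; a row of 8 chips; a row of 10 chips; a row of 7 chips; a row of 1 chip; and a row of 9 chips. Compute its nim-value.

Nim-sum: 5 ⊕ 8 ⊕ 10 ⊕ 7 ⊕ 1 ⊕ 9 = 8.

8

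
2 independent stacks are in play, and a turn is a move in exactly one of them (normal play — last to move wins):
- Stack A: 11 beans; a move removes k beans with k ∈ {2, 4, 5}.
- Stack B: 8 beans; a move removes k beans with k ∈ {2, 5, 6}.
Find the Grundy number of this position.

2

Build the Grundy sequence for stack A with g(k) = mex{g(k−s) : s ∈ {2, 4, 5}, s ≤ k}:
g(0) = mex{} = 0
g(1) = mex{} = 0
g(2) = mex{0} = 1
g(3) = mex{0} = 1
g(4) = mex{0,1} = 2
g(5) = mex{0,1} = 2
g(6) = mex{0,1,2} = 3
g(7) = mex{1,2} = 0
g(8) = mex{1,2,3} = 0
g(9) = mex{0,2} = 1
g(10) = mex{0,2,3} = 1
g(11) = mex{0,1,3} = 2
So g(11) = 2.
Build the Grundy sequence for stack B with g(k) = mex{g(k−s) : s ∈ {2, 5, 6}, s ≤ k}:
g(0) = mex{} = 0
g(1) = mex{} = 0
g(2) = mex{0} = 1
g(3) = mex{0} = 1
g(4) = mex{1} = 0
g(5) = mex{0,1} = 2
g(6) = mex{0} = 1
g(7) = mex{0,1,2} = 3
g(8) = mex{1} = 0
So g(8) = 0.
The value of a disjunctive sum is the nim-sum of the parts.
Combined value = 2 XOR 0 = 2.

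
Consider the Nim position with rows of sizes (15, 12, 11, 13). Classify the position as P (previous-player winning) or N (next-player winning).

Nim-sum: 15 XOR 12 XOR 11 XOR 13 = 5.
The nim-sum is 5 ≠ 0, so this is an N-position: the player to move can win.

N-position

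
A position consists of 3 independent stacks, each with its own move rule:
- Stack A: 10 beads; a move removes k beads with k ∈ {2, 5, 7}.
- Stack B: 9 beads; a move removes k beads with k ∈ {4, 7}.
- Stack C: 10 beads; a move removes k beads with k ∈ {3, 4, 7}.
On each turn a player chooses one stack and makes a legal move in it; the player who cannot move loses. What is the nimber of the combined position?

Grundy values for stack A (subtraction set {2, 5, 7}):
g(0) = mex{} = 0
g(1) = mex{} = 0
g(2) = mex{0} = 1
g(3) = mex{0} = 1
g(4) = mex{1} = 0
g(5) = mex{0,1} = 2
g(6) = mex{0} = 1
g(7) = mex{0,1,2} = 3
g(8) = mex{0,1} = 2
g(9) = mex{0,1,3} = 2
g(10) = mex{1,2} = 0
So g(10) = 0.
Build the Grundy sequence for stack B with g(k) = mex{g(k−s) : s ∈ {4, 7}, s ≤ k}:
k:     0  1  2  3  4  5  6  7  8  9
g(k):  0  0  0  0  1  1  1  1  2  2
So g(9) = 2.
Build the Grundy sequence for stack C with g(k) = mex{g(k−s) : s ∈ {3, 4, 7}, s ≤ k}:
g(0) = mex{} = 0
g(1) = mex{} = 0
g(2) = mex{} = 0
g(3) = mex{0} = 1
g(4) = mex{0} = 1
g(5) = mex{0} = 1
g(6) = mex{0,1} = 2
g(7) = mex{0,1} = 2
g(8) = mex{0,1} = 2
g(9) = mex{0,1,2} = 3
g(10) = mex{1,2} = 0
So g(10) = 0.
The value of a disjunctive sum is the nim-sum of the parts.
Combined value = 0 ⊕ 2 ⊕ 0 = 2.

2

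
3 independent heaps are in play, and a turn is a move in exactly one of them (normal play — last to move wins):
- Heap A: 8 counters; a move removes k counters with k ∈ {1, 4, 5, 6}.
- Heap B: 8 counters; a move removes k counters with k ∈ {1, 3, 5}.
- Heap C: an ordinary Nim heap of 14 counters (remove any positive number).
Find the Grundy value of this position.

10

Grundy values for heap A (subtraction set {1, 4, 5, 6}):
g(0) = mex{} = 0
g(1) = mex{0} = 1
g(2) = mex{1} = 0
g(3) = mex{0} = 1
g(4) = mex{0,1} = 2
g(5) = mex{0,1,2} = 3
g(6) = mex{0,1,3} = 2
g(7) = mex{0,1,2} = 3
g(8) = mex{0,1,2,3} = 4
So g(8) = 4.
Build the Grundy sequence for heap B with g(k) = mex{g(k−s) : s ∈ {1, 3, 5}, s ≤ k}:
g(0) = mex{} = 0
g(1) = mex{0} = 1
g(2) = mex{1} = 0
g(3) = mex{0} = 1
g(4) = mex{1} = 0
g(5) = mex{0} = 1
g(6) = mex{1} = 0
g(7) = mex{0} = 1
g(8) = mex{1} = 0
So g(8) = 0.
Heap C is a plain Nim heap of size 14, so its Grundy value is 14.
By the Sprague-Grundy theorem, the Grundy value of a sum of independent games is the XOR of the component values.
Combined value = 4 ⊕ 0 ⊕ 14 = 10.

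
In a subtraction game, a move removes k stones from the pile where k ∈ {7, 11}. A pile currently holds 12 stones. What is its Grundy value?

1

Grundy values for subtraction set {7, 11}:
k:     0  1  2  3  4  5  6  7  8  9 10 11 12
g(k):  0  0  0  0  0  0  0  1  1  1  1  1  1
So g(12) = 1.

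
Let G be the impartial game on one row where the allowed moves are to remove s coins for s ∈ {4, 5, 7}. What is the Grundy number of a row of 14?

0

Build the Grundy sequence with g(k) = mex{g(k−s) : s ∈ {4, 5, 7}, s ≤ k}:
g(0) = mex{} = 0
g(1) = mex{} = 0
g(2) = mex{} = 0
g(3) = mex{} = 0
g(4) = mex{0} = 1
g(5) = mex{0} = 1
g(6) = mex{0} = 1
g(7) = mex{0} = 1
g(8) = mex{0,1} = 2
g(9) = mex{0,1} = 2
g(10) = mex{0,1} = 2
g(11) = mex{1} = 0
g(12) = mex{1,2} = 0
g(13) = mex{1,2} = 0
g(14) = mex{1,2} = 0
So g(14) = 0.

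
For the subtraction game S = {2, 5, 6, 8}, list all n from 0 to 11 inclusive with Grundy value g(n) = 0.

0, 1, 4, 11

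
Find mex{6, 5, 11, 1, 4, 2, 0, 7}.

The values 0, 1, 2 are all present; 3 is the first non-negative integer missing from the set.

3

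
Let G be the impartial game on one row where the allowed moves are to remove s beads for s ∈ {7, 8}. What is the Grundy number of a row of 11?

1

Compute g(0), g(1), … for moves {7, 8}:
k:     0  1  2  3  4  5  6  7  8  9 10 11
g(k):  0  0  0  0  0  0  0  1  1  1  1  1
So g(11) = 1.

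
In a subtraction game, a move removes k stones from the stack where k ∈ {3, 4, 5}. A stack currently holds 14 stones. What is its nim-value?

2

Grundy values for subtraction set {3, 4, 5}:
g(0) = mex{} = 0
g(1) = mex{} = 0
g(2) = mex{} = 0
g(3) = mex{0} = 1
g(4) = mex{0} = 1
g(5) = mex{0} = 1
g(6) = mex{0,1} = 2
g(7) = mex{0,1} = 2
g(8) = mex{1} = 0
g(9) = mex{1,2} = 0
g(10) = mex{1,2} = 0
g(11) = mex{0,2} = 1
g(12) = mex{0,2} = 1
g(13) = mex{0} = 1
g(14) = mex{0,1} = 2
So g(14) = 2.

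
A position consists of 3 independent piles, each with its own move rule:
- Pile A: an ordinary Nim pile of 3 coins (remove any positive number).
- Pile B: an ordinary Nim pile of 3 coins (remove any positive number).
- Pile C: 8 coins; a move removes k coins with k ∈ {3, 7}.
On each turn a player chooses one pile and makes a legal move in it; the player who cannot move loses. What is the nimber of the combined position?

2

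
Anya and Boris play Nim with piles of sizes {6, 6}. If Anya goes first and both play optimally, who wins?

Boris wins

Nim-sum: 6 ⊕ 6 = 0.
The nim-sum is 0, so this is a P-position: the player to move is in a losing position under optimal play; Anya is about to move from it and so loses — Boris wins.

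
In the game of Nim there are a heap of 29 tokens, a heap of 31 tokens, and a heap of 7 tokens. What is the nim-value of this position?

In binary:
  11101  (29)
  11111  (31)
  00111  (7)
  -----
  00101  (5)

5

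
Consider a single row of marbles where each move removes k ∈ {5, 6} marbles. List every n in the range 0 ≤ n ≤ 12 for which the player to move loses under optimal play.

0, 1, 2, 3, 4, 11, 12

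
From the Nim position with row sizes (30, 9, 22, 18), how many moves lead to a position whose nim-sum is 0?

Compute the nim-sum pairwise:
30 ⊕ 9 = 23
23 ⊕ 22 = 1
1 ⊕ 18 = 19
The overall nim-sum is X = 19. A row of size p has a winning move iff p XOR X < p (reduce it to p XOR X).
  30: 30 XOR 19 = 13 < 30 — winning move (to 13).
  9: 9 XOR 19 = 26 ≥ 9 — no move.
  22: 22 XOR 19 = 5 < 22 — winning move (to 5).
  18: 18 XOR 19 = 1 < 18 — winning move (to 1).
That gives 3 winning moves.

3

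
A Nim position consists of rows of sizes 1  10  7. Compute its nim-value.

12

Bitwise XOR of the heap sizes:
  0001  (1)
  1010  (10)
  0111  (7)
  ----
  1100  (12)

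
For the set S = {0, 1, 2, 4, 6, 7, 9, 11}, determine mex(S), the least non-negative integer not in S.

The values 0, 1, 2 are all present; 3 is the first non-negative integer missing from the set.

3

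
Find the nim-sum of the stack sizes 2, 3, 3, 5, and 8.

15

Nim-sum: 2 ⊕ 3 ⊕ 3 ⊕ 5 ⊕ 8 = 15.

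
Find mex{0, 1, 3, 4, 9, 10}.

The values 0, 1 are all present; 2 is the first non-negative integer missing from the set.

2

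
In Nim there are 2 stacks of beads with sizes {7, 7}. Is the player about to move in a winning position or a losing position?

Nim-sum: 7 ⊕ 7 = 0.
The nim-sum is 0, so this is a P-position: the player to move is in a losing position under optimal play.

Losing position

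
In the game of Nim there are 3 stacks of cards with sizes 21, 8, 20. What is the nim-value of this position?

Write each in binary and XOR column by column:
  10101  (21)
  01000  (8)
  10100  (20)
  -----
  01001  (9)

9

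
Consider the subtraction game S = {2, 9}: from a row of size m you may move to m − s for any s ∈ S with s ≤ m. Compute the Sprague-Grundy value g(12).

Grundy values for subtraction set {2, 9}:
k:     0  1  2  3  4  5  6  7  8  9 10 11 12
g(k):  0  0  1  1  0  0  1  1  0  2  1  0  0
So g(12) = 0.

0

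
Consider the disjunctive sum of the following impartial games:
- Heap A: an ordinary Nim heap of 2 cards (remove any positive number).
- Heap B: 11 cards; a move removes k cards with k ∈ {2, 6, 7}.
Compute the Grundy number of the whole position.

Heap A is a plain Nim heap of size 2, so its Grundy value is 2.
Build the Grundy sequence for heap B with g(k) = mex{g(k−s) : s ∈ {2, 6, 7}, s ≤ k}:
g(0) = mex{} = 0
g(1) = mex{} = 0
g(2) = mex{0} = 1
g(3) = mex{0} = 1
g(4) = mex{1} = 0
g(5) = mex{1} = 0
g(6) = mex{0} = 1
g(7) = mex{0} = 1
g(8) = mex{0,1} = 2
g(9) = mex{1} = 0
g(10) = mex{0,1,2} = 3
g(11) = mex{0} = 1
So g(11) = 1.
The value of a disjunctive sum is the nim-sum of the parts.
Combined value = 2 XOR 1 = 3.

3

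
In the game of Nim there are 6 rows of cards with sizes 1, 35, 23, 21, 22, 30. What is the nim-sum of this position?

40

In binary:
  000001  (1)
  100011  (35)
  010111  (23)
  010101  (21)
  010110  (22)
  011110  (30)
  ------
  101000  (40)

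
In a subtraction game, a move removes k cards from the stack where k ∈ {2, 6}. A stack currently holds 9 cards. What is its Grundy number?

Grundy values for subtraction set {2, 6}:
g(0) = mex{} = 0
g(1) = mex{} = 0
g(2) = mex{0} = 1
g(3) = mex{0} = 1
g(4) = mex{1} = 0
g(5) = mex{1} = 0
g(6) = mex{0} = 1
g(7) = mex{0} = 1
g(8) = mex{1} = 0
g(9) = mex{1} = 0
So g(9) = 0.

0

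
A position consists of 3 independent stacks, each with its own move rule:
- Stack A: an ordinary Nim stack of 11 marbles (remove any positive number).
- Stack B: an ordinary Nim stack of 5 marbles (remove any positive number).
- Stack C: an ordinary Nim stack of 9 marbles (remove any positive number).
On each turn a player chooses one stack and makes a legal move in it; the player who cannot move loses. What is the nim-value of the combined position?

Stack A is a plain Nim stack of size 11, so its Grundy value is 11.
Stack B is a plain Nim stack of size 5, so its Grundy value is 5.
Stack C is a plain Nim stack of size 9, so its Grundy value is 9.
By the Sprague-Grundy theorem, the Grundy value of a sum of independent games is the XOR of the component values.
Combined value = 11 XOR 5 XOR 9 = 7.

7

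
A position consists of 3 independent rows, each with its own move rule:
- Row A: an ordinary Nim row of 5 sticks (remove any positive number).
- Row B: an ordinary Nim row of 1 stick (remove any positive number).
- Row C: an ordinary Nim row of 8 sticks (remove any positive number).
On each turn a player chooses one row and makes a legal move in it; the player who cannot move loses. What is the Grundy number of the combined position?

Row A is a plain Nim row of size 5, so its Grundy value is 5.
Row B is a plain Nim row of size 1, so its Grundy value is 1.
Row C is a plain Nim row of size 8, so its Grundy value is 8.
By the Sprague-Grundy theorem, the Grundy value of a sum of independent games is the XOR of the component values.
Combined value = 5 XOR 1 XOR 8 = 12.

12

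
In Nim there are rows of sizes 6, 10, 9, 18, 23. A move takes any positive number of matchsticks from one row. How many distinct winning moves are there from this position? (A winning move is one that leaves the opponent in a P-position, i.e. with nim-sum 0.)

In binary:
  00110  (6)
  01010  (10)
  01001  (9)
  10010  (18)
  10111  (23)
  -----
  00000  (0)
The nim-sum is already 0, so every move leaves a nonzero nim-sum — there are no winning moves.

0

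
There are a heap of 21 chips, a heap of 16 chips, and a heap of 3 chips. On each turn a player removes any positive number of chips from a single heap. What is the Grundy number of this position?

6

Nim-sum: 21 ^ 16 ^ 3 = 6.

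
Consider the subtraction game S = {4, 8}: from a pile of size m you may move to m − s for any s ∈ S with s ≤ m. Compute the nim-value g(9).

2

Compute g(0), g(1), … for moves {4, 8}:
g(0) = mex{} = 0
g(1) = mex{} = 0
g(2) = mex{} = 0
g(3) = mex{} = 0
g(4) = mex{0} = 1
g(5) = mex{0} = 1
g(6) = mex{0} = 1
g(7) = mex{0} = 1
g(8) = mex{0,1} = 2
g(9) = mex{0,1} = 2
So g(9) = 2.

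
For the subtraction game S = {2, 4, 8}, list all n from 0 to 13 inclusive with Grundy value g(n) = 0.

0, 1, 6, 7, 12, 13

Grundy values for subtraction set {2, 4, 8}:
g(0) = mex{} = 0
g(1) = mex{} = 0
g(2) = mex{0} = 1
g(3) = mex{0} = 1
g(4) = mex{0,1} = 2
g(5) = mex{0,1} = 2
g(6) = mex{1,2} = 0
g(7) = mex{1,2} = 0
g(8) = mex{0,2} = 1
g(9) = mex{0,2} = 1
g(10) = mex{0,1} = 2
g(11) = mex{0,1} = 2
g(12) = mex{1,2} = 0
g(13) = mex{1,2} = 0
The P-positions (g = 0) in 0..13 are 0, 1, 6, 7, 12, 13.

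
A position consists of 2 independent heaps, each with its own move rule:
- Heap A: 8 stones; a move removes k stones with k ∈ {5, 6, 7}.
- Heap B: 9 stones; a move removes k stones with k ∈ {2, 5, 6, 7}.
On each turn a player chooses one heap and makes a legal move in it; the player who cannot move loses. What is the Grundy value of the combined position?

Build the Grundy sequence for heap A with g(k) = mex{g(k−s) : s ∈ {5, 6, 7}, s ≤ k}:
g(0) = mex{} = 0
g(1) = mex{} = 0
g(2) = mex{} = 0
g(3) = mex{} = 0
g(4) = mex{} = 0
g(5) = mex{0} = 1
g(6) = mex{0} = 1
g(7) = mex{0} = 1
g(8) = mex{0} = 1
So g(8) = 1.
Grundy values for heap B (subtraction set {2, 5, 6, 7}):
k:     0  1  2  3  4  5  6  7  8  9
g(k):  0  0  1  1  0  2  1  3  2  2
So g(9) = 2.
The value of a disjunctive sum is the nim-sum of the parts.
Combined value = 1 ⊕ 2 = 3.

3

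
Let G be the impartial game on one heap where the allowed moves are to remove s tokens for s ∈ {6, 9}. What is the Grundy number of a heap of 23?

Build the Grundy sequence with g(k) = mex{g(k−s) : s ∈ {6, 9}, s ≤ k}:
k:     0  1  2  3  4  5  6  7  8  9 10 11 12 13 14 15 16 17 18 19 20 21 22 23
g(k):  0  0  0  0  0  0  1  1  1  1  1  1  2  2  2  0  0  0  0  0  0  1  1  1
So g(23) = 1.

1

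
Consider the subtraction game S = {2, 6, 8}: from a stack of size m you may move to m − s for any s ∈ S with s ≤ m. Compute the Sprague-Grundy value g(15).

Grundy values for subtraction set {2, 6, 8}:
k:     0  1  2  3  4  5  6  7  8  9 10 11 12 13 14 15
g(k):  0  0  1  1  0  0  1  1  2  2  3  3  2  2  0  0
So g(15) = 0.

0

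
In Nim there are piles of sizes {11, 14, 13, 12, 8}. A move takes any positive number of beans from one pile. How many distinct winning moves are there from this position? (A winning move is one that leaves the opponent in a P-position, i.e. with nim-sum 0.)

5

In binary:
  1011  (11)
  1110  (14)
  1101  (13)
  1100  (12)
  1000  (8)
  ----
  1100  (12)
The overall nim-sum is X = 12. A pile of size p has a winning move iff p XOR X < p (reduce it to p XOR X).
  11: 11 XOR 12 = 7 < 11 — winning move (to 7).
  14: 14 XOR 12 = 2 < 14 — winning move (to 2).
  13: 13 XOR 12 = 1 < 13 — winning move (to 1).
  12: 12 XOR 12 = 0 < 12 — winning move (to 0).
  8: 8 XOR 12 = 4 < 8 — winning move (to 4).
That gives 5 winning moves.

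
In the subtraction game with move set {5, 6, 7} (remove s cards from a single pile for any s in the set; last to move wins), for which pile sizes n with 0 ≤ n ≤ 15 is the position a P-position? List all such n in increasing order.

0, 1, 2, 3, 4, 12, 13, 14, 15

Compute g(0), g(1), … for moves {5, 6, 7}:
k:     0  1  2  3  4  5  6  7  8  9 10 11 12 13 14 15
g(k):  0  0  0  0  0  1  1  1  1  1  2  2  0  0  0  0
The P-positions (g = 0) in 0..15 are 0, 1, 2, 3, 4, 12, 13, 14, 15.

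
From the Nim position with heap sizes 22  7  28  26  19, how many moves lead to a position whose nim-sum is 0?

3

Nim-sum: 22 XOR 7 XOR 28 XOR 26 XOR 19 = 4.
The overall nim-sum is X = 4. A heap of size p has a winning move iff p XOR X < p (reduce it to p XOR X).
  22: 22 XOR 4 = 18 < 22 — winning move (to 18).
  7: 7 XOR 4 = 3 < 7 — winning move (to 3).
  28: 28 XOR 4 = 24 < 28 — winning move (to 24).
  26: 26 XOR 4 = 30 ≥ 26 — no move.
  19: 19 XOR 4 = 23 ≥ 19 — no move.
That gives 3 winning moves.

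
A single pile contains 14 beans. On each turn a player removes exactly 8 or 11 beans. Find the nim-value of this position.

1

Grundy values for subtraction set {8, 11}:
g(0) = mex{} = 0
g(1) = mex{} = 0
g(2) = mex{} = 0
g(3) = mex{} = 0
g(4) = mex{} = 0
g(5) = mex{} = 0
g(6) = mex{} = 0
g(7) = mex{} = 0
g(8) = mex{0} = 1
g(9) = mex{0} = 1
g(10) = mex{0} = 1
g(11) = mex{0} = 1
g(12) = mex{0} = 1
g(13) = mex{0} = 1
g(14) = mex{0} = 1
So g(14) = 1.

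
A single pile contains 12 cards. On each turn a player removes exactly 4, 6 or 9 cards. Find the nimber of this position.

Build the Grundy sequence with g(k) = mex{g(k−s) : s ∈ {4, 6, 9}, s ≤ k}:
k:     0  1  2  3  4  5  6  7  8  9 10 11 12
g(k):  0  0  0  0  1  1  1  1  2  2  2  2  3
So g(12) = 3.

3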